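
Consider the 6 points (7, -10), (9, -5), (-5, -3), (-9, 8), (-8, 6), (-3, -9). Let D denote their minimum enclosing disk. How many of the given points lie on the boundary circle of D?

2

The minimum enclosing circle of a finite set is fixed by two of the points (as a diameter) or three (as a circumcircle).
The farthest pair is (7, -10)–(-9, 8) with squared distance 580. The circle on this segment as diameter has centre (-1, -1) and r² = 580/4 = 145.
Check (9, -5): distance² to centre = 116 ≤ 145, so it lies inside.
All remaining points lie in this disk, and no smaller disk contains both endpoints, so this is the minimum enclosing circle.
The points at distance exactly r from the centre are (7, -10), (-9, 8) — 2 points.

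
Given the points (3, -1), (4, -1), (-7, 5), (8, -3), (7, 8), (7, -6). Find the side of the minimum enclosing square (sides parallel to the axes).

15

The bounding box has width 15 and height 14.
An axis-aligned square enclosing the set must have side ≥ max(width, height).
So the minimum side is max(15, 14) = 15.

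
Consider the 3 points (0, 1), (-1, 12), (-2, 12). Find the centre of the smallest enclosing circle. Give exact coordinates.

(-1, 6.5)

Call the three points A, B, C in the order given.
Side lengths²: AB² = 122, AC² = 125, BC² = 1.
Since AC² = 125 ≥ 122 + 1 = 123, the angle opposite AC is not acute, so the smallest enclosing circle has AC as diameter.
Centre = midpoint of AC = (-1, 6.5), r² = 125/4 = 31.25.
Centre = (-1, 6.5).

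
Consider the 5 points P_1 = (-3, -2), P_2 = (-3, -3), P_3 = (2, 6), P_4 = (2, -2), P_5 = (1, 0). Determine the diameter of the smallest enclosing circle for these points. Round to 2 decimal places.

The farthest pair is P_2–P_3 with squared distance 106. The circle on this segment as diameter has centre (-0.5, 1.5) and r² = 106/4 = 26.5.
Check P_1: distance² to centre = 18.5 ≤ 26.5, so it lies inside.
All remaining points lie in this disk, and no smaller disk contains both endpoints, so this is the minimum enclosing circle.
Diameter = 2r = 2√(26.5) ≈ 10.30.

10.30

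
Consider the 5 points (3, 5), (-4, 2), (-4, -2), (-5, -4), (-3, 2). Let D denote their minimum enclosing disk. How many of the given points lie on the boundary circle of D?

2

By Welzl's lemma the MEC is supported by two points (diametrically opposite) or three points (on a circumcircle).
The farthest pair is (3, 5)–(-5, -4) with squared distance 145. The circle on this segment as diameter has centre (-1, 0.5) and r² = 145/4 = 36.25.
Check (-4, 2): distance² to centre = 11.25 ≤ 36.25, so it lies inside.
All remaining points lie in this disk, and no smaller disk contains both endpoints, so this is the minimum enclosing circle.
The points at distance exactly r from the centre are (3, 5), (-5, -4) — 2 points.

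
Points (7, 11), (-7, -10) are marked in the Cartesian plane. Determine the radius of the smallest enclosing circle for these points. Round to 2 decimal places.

The smallest circle enclosing two points has them as diameter endpoints.
Centre = midpoint = (0, 0.5); r² = |(7, 11)−(-7, -10)|²/4 = 637/4 = 159.25.
r = √(159.25) ≈ 12.62.

12.62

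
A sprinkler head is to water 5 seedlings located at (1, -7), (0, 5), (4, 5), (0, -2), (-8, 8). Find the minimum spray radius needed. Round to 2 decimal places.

By Welzl's lemma the MEC is supported by two points (diametrically opposite) or three points (on a circumcircle).
The farthest pair is (1, -7)–(-8, 8) with squared distance 306. The circle on this segment as diameter has centre (-3.5, 0.5) and r² = 306/4 = 76.5.
Check (0, 5): distance² to centre = 32.5 ≤ 76.5, so it lies inside.
All remaining points lie in this disk, and no smaller disk contains both endpoints, so this is the minimum enclosing circle.
r = √(76.5) ≈ 8.75.

8.75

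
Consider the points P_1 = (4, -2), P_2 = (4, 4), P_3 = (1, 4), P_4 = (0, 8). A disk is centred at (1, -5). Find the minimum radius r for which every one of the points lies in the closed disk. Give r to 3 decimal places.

The required radius is the distance from (1, -5) to the farthest point.
Squared distances: 18, 90, 81, 170.
Maximum is 170, attained at P_4.
r = √170 ≈ 13.038.

13.038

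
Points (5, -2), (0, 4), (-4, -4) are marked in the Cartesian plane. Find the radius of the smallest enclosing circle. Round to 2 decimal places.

5.03

Call the three points A, B, C in the order given.
Side lengths²: AB² = 61, AC² = 85, BC² = 80.
Since AC² = 85 < 80 + 61 = 141, the triangle is acute, so the smallest enclosing circle is the circumcircle.
Circumcentre = (0.0625, -1.03125), r² = 25.3173828125.
r = √(25.3173828125) ≈ 5.03.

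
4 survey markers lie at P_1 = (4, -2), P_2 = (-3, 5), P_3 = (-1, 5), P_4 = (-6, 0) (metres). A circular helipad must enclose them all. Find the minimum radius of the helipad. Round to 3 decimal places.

The minimum enclosing circle is determined by three boundary points: P_1, P_2, P_4.
Their circumcentre is (-0.75, 0.25) with r² = 27.625.
The farthest remaining point P_3 is at distance² 22.625 ≤ 27.625.
r = √(27.625) ≈ 5.256.

5.256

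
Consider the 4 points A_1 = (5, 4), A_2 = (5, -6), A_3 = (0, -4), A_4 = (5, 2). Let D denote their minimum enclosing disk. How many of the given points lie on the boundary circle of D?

3

The minimum enclosing circle is determined by three boundary points: A_1, A_2, A_3.
Their circumcentre is (4.1, -1) with r² = 25.81.
The farthest remaining point A_4 is at distance² 9.81 ≤ 25.81.
The points at distance exactly r from the centre are A_1, A_2, A_3 — 3 points.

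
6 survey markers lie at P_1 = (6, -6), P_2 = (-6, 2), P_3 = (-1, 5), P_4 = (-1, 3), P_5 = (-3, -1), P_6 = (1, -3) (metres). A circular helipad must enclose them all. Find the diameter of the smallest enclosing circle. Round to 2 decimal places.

14.42

A smallest enclosing disk is always determined by at most three of the input points on its boundary.
The farthest pair is P_1–P_2 with squared distance 208. The circle on this segment as diameter has centre (0, -2) and r² = 208/4 = 52.
Check P_3: distance² to centre = 50 ≤ 52, so it lies inside.
All remaining points lie in this disk, and no smaller disk contains both endpoints, so this is the minimum enclosing circle.
Diameter = 2r = 2√52 ≈ 14.42.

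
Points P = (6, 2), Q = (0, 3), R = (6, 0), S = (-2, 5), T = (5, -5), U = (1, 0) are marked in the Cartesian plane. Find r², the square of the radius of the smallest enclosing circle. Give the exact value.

37.25

A smallest enclosing disk is always determined by at most three of the input points on its boundary.
The farthest pair is S–T with squared distance 149. The circle on this segment as diameter has centre (1.5, 0) and r² = 149/4 = 37.25.
Check P: distance² to centre = 24.25 ≤ 37.25, so it lies inside.
All remaining points lie in this disk, and no smaller disk contains both endpoints, so this is the minimum enclosing circle.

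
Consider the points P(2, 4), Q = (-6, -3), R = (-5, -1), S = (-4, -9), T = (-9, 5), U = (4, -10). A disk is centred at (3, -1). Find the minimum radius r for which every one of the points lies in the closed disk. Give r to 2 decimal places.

13.42

The required radius is the distance from (3, -1) to the farthest point.
Squared distances: 26, 85, 64, 113, 180, 82.
Maximum is 180, attained at T.
r = √180 ≈ 13.42.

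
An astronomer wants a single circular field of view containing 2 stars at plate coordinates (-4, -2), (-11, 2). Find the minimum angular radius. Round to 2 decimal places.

The smallest circle enclosing two points has them as diameter endpoints.
Centre = midpoint = (-7.5, 0); r² = |(-4, -2)−(-11, 2)|²/4 = 65/4 = 16.25.
r = √(16.25) ≈ 4.03.

4.03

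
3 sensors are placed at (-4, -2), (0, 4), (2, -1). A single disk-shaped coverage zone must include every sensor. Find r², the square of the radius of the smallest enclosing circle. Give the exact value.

Call the three points A, B, C in the order given.
Side lengths²: AB² = 52, AC² = 37, BC² = 29.
Since AB² = 52 < 37 + 29 = 66, the triangle is acute, so the smallest enclosing circle is the circumcircle.
Circumcentre = (-1.34375, 0.5625), r² = 13.6220703125.

13.6220703125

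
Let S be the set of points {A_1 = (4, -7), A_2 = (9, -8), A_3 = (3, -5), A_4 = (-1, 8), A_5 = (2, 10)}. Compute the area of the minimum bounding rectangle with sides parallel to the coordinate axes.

x ranges over [-1, 9], width 10.
y ranges over [-8, 10], height 18.
Area = 10 × 18 = 180.

180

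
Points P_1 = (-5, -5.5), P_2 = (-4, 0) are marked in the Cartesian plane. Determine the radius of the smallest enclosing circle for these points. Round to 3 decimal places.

2.795

The smallest circle enclosing two points has them as diameter endpoints.
Centre = midpoint = (-4.5, -2.75); r² = |P_1P_2|²/4 = 31.25/4 = 7.8125.
r = √(7.8125) ≈ 2.795.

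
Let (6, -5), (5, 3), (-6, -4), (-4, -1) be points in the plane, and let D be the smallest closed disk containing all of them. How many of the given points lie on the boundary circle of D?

3

The minimum enclosing circle is determined by three boundary points: (6, -5), (5, 3), (-6, -4).
Their circumcentre is (9/38, -63/38) with r² = 32045/722.
The farthest remaining point (-4, -1) is at distance² 13273/722 ≤ 32045/722.
The points at distance exactly r from the centre are (6, -5), (5, 3), (-6, -4) — 3 points.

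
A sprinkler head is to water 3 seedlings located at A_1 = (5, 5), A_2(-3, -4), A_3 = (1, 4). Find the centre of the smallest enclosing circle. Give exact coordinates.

(1, 0.5)

Side lengths²: A_1A_2² = 145, A_1A_3² = 17, A_2A_3² = 80.
Since A_1A_2² = 145 ≥ 80 + 17 = 97, the angle opposite A_1A_2 is not acute, so the smallest enclosing circle has A_1A_2 as diameter.
Centre = midpoint of A_1A_2 = (1, 0.5), r² = 145/4 = 36.25.
Centre = (1, 0.5).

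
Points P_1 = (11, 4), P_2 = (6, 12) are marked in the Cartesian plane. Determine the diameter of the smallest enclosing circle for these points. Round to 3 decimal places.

9.434

The smallest circle enclosing two points has them as diameter endpoints.
Centre = midpoint = (8.5, 8); r² = |P_1P_2|²/4 = 89/4 = 22.25.
Diameter = 2r = 2√(22.25) ≈ 9.434.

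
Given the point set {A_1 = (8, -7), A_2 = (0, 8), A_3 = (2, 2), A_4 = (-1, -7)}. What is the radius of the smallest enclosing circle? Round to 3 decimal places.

The minimum enclosing circle is determined by three boundary points: A_1, A_2, A_4.
Their circumcentre is (3.5, 7/30) with r² = 32657/450.
The farthest remaining point A_3 is at distance² 2417/450 ≤ 32657/450.
r = √(32657/450) ≈ 8.519.

8.519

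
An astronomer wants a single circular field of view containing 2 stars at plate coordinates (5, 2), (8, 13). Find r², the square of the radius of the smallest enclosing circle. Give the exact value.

32.5

The smallest circle enclosing two points has them as diameter endpoints.
Centre = midpoint = (6.5, 7.5); r² = |(5, 2)−(8, 13)|²/4 = 130/4 = 32.5.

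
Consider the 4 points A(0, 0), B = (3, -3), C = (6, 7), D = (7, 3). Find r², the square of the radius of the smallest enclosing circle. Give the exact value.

27.25

The minimum enclosing circle of a finite set is fixed by two of the points (as a diameter) or three (as a circumcircle).
The farthest pair is B–C with squared distance 109. The circle on this segment as diameter has centre (4.5, 2) and r² = 109/4 = 27.25.
Check A: distance² to centre = 24.25 ≤ 27.25, so it lies inside.
All remaining points lie in this disk, and no smaller disk contains both endpoints, so this is the minimum enclosing circle.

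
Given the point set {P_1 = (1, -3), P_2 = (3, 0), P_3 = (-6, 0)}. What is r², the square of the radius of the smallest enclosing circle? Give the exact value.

20.25

Side lengths²: P_1P_2² = 13, P_1P_3² = 58, P_2P_3² = 81.
Since P_2P_3² = 81 ≥ 58 + 13 = 71, the angle opposite P_2P_3 is not acute, so the smallest enclosing circle has P_2P_3 as diameter.
Centre = midpoint of P_2P_3 = (-1.5, 0), r² = 81/4 = 20.25.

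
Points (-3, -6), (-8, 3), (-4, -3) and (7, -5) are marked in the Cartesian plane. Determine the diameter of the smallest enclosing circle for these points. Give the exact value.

17

The farthest pair is (-8, 3)–(7, -5) with squared distance 289. The circle on this segment as diameter has centre (-0.5, -1) and r² = 289/4 = 72.25.
Check (-3, -6): distance² to centre = 31.25 ≤ 72.25, so it lies inside.
All remaining points lie in this disk, and no smaller disk contains both endpoints, so this is the minimum enclosing circle.
Diameter = 2r = 2√(72.25) = 17.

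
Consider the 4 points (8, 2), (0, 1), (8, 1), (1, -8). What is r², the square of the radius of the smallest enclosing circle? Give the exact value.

A smallest enclosing disk is always determined by at most three of the input points on its boundary.
The farthest pair is (8, 2)–(1, -8) with squared distance 149. The circle on this segment as diameter has centre (4.5, -3) and r² = 149/4 = 37.25.
Check (0, 1): distance² to centre = 36.25 ≤ 37.25, so it lies inside.
All remaining points lie in this disk, and no smaller disk contains both endpoints, so this is the minimum enclosing circle.

37.25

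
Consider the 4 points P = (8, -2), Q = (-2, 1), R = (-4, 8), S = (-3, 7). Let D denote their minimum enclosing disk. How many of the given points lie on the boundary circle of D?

A smallest enclosing disk is always determined by at most three of the input points on its boundary.
The farthest pair is P–R with squared distance 244. The circle on this segment as diameter has centre (2, 3) and r² = 244/4 = 61.
Check Q: distance² to centre = 20 ≤ 61, so it lies inside.
All remaining points lie in this disk, and no smaller disk contains both endpoints, so this is the minimum enclosing circle.
The points at distance exactly r from the centre are P, R — 2 points.

2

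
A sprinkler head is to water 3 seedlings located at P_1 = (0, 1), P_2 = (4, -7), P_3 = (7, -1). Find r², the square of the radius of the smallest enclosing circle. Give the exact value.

20.703125

Side lengths²: P_1P_2² = 80, P_1P_3² = 53, P_2P_3² = 45.
Since P_1P_2² = 80 < 53 + 45 = 98, the triangle is acute, so the smallest enclosing circle is the circumcircle.
Circumcentre = (2.75, -2.625), r² = 20.703125.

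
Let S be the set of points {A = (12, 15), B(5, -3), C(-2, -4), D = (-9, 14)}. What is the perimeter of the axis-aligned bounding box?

Width = max x − min x = 12 − (-9) = 21.
Height = max y − min y = 15 − (-4) = 19.
Perimeter = 2(21 + 19) = 80.

80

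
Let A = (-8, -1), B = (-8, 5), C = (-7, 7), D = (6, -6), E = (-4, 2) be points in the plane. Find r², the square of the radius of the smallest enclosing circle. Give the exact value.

84.5

The farthest pair is C–D with squared distance 338. The circle on this segment as diameter has centre (-0.5, 0.5) and r² = 338/4 = 84.5.
Check A: distance² to centre = 58.5 ≤ 84.5, so it lies inside.
All remaining points lie in this disk, and no smaller disk contains both endpoints, so this is the minimum enclosing circle.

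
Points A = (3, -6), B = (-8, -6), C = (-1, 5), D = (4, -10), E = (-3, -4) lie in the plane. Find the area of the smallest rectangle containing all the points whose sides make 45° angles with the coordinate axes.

180

In coordinates u = x + y, v = x − y the rectangle is axis-aligned; the map (x,y)→(u,v) scales areas by 2.
u-values: -3, -14, 4, -6, -7; range = 4 − (-14) = 18.
v-values: 9, -2, -6, 14, 1; range = 14 − (-6) = 20.
Area = (18 × 20) / 2 = 180.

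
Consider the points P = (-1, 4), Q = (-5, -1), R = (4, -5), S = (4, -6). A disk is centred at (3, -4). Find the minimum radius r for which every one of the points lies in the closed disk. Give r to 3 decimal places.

The required radius is the distance from (3, -4) to the farthest point.
Squared distances: 80, 73, 2, 5.
Maximum is 80, attained at P.
r = √80 ≈ 8.944.

8.944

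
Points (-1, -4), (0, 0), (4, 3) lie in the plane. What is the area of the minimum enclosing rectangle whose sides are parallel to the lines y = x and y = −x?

In coordinates u = x + y, v = x − y the rectangle is axis-aligned; the map (x,y)→(u,v) scales areas by 2.
u-values: -5, 0, 7; range = 7 − (-5) = 12.
v-values: 3, 0, 1; range = 3 − 0 = 3.
Area = (12 × 3) / 2 = 18.

18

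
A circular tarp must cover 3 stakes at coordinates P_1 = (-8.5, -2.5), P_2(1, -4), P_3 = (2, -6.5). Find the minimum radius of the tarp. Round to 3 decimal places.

Side lengths²: P_1P_2² = 92.5, P_1P_3² = 126.25, P_2P_3² = 7.25.
Since P_1P_3² = 126.25 ≥ 92.5 + 7.25 = 99.75, the angle opposite P_1P_3 is not acute, so the smallest enclosing circle has P_1P_3 as diameter.
Centre = midpoint of P_1P_3 = (-3.25, -4.5), r² = 126.25/4 = 31.5625.
r = √(31.5625) ≈ 5.618.

5.618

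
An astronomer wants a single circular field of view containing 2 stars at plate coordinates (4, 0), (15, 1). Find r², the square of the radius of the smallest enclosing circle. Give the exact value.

30.5

The smallest circle enclosing two points has them as diameter endpoints.
Centre = midpoint = (9.5, 0.5); r² = |(4, 0)−(15, 1)|²/4 = 122/4 = 30.5.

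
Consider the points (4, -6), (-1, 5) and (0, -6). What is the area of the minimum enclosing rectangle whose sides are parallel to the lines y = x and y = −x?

80

In coordinates u = x + y, v = x − y the rectangle is axis-aligned; the map (x,y)→(u,v) scales areas by 2.
u-values: -2, 4, -6; range = 4 − (-6) = 10.
v-values: 10, -6, 6; range = 10 − (-6) = 16.
Area = (10 × 16) / 2 = 80.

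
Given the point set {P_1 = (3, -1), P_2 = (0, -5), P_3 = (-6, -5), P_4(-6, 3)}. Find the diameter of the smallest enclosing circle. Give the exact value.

The minimum enclosing circle is determined by three boundary points: P_1, P_3, P_4.
Their circumcentre is (-43/18, -1) with r² = 9409/324.
The farthest remaining point P_2 is at distance² 7033/324 ≤ 9409/324.
Diameter = 2r = 2√(9409/324) = 97/9.

97/9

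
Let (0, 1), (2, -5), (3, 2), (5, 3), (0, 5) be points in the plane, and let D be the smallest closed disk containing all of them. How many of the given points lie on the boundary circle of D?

A smallest enclosing disk is always determined by at most three of the input points on its boundary.
The farthest pair is (2, -5)–(0, 5) with squared distance 104. The circle on this segment as diameter has centre (1, 0) and r² = 104/4 = 26.
Check (0, 1): distance² to centre = 2 ≤ 26, so it lies inside.
All remaining points lie in this disk, and no smaller disk contains both endpoints, so this is the minimum enclosing circle.
The points at distance exactly r from the centre are (2, -5), (0, 5) — 2 points.

2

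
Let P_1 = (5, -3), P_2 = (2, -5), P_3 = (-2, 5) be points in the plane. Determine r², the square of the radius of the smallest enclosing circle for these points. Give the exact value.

Side lengths²: P_1P_2² = 13, P_1P_3² = 113, P_2P_3² = 116.
Since P_2P_3² = 116 < 113 + 13 = 126, the triangle is acute, so the smallest enclosing circle is the circumcircle.
Circumcentre = (25/38, 5/19), r² = 42601/1444.

42601/1444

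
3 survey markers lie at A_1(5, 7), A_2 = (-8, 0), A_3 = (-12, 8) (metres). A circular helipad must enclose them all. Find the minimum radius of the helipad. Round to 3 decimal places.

Side lengths²: A_1A_2² = 218, A_1A_3² = 290, A_2A_3² = 80.
Since A_1A_3² = 290 < 218 + 80 = 298, the triangle is acute, so the smallest enclosing circle is the circumcircle.
Circumcentre = (-116/33, 239/33), r² = 79025/1089.
r = √(79025/1089) ≈ 8.519.

8.519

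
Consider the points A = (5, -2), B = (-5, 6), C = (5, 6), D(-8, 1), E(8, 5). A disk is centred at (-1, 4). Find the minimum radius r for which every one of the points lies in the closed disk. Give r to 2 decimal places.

9.06

The required radius is the distance from (-1, 4) to the farthest point.
Squared distances: 72, 20, 40, 58, 82.
Maximum is 82, attained at E.
r = √82 ≈ 9.06.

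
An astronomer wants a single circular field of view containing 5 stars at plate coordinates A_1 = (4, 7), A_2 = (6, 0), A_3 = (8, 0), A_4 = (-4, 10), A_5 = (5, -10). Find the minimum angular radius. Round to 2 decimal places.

10.97

By Welzl's lemma the MEC is supported by two points (diametrically opposite) or three points (on a circumcircle).
The farthest pair is A_4–A_5 with squared distance 481. The circle on this segment as diameter has centre (0.5, 0) and r² = 481/4 = 120.25.
Check A_1: distance² to centre = 61.25 ≤ 120.25, so it lies inside.
All remaining points lie in this disk, and no smaller disk contains both endpoints, so this is the minimum enclosing circle.
r = √(120.25) ≈ 10.97.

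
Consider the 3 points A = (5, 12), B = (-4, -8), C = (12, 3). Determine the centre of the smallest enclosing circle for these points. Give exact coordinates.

(37/34, 59/34)

Side lengths²: AB² = 481, AC² = 130, BC² = 377.
Since AB² = 481 < 377 + 130 = 507, the triangle is acute, so the smallest enclosing circle is the circumcircle.
Circumcentre = (37/34, 59/34), r² = 69745/578.
Centre = (37/34, 59/34).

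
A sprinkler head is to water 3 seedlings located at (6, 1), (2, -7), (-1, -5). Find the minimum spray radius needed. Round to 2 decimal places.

4.65

Call the three points A, B, C in the order given.
Side lengths²: AB² = 80, AC² = 85, BC² = 13.
Since AC² = 85 < 80 + 13 = 93, the triangle is acute, so the smallest enclosing circle is the circumcircle.
Circumcentre = (2.875, -2.4375), r² = 21.58203125.
r = √(21.58203125) ≈ 4.65.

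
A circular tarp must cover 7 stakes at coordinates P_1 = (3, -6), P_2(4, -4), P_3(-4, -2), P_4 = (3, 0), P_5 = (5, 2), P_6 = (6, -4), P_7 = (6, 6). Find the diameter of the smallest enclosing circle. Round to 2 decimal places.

13.30

The minimum enclosing circle of a finite set is fixed by two of the points (as a diameter) or three (as a circumcircle).
The minimum enclosing circle is determined by three boundary points: P_1, P_3, P_7.
Their circumcentre is (2.125, 0.59375) with r² = 44.2431640625.
The farthest remaining point P_6 is at distance² 36.1181640625 ≤ 44.2431640625.
Diameter = 2r = 2√(44.2431640625) ≈ 13.30.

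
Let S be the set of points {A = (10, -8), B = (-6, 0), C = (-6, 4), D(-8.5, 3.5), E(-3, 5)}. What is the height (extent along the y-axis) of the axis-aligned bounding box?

max y = 5, min y = -8, so height = 13.

13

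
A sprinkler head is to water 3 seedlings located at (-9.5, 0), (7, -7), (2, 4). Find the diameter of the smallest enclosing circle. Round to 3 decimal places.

Call the three points A, B, C in the order given.
Side lengths²: AB² = 321.25, AC² = 148.25, BC² = 146.
Since AB² = 321.25 ≥ 148.25 + 146 = 294.25, the angle opposite AB is not acute, so the smallest enclosing circle has AB as diameter.
Centre = midpoint of AB = (-1.25, -3.5), r² = 321.25/4 = 80.3125.
Diameter = 2r = 2√(80.3125) ≈ 17.923.

17.923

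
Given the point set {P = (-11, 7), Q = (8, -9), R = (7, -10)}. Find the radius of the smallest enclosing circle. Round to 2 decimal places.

12.42

Side lengths²: PQ² = 617, PR² = 613, QR² = 2.
Since PQ² = 617 ≥ 613 + 2 = 615, the angle opposite PQ is not acute, so the smallest enclosing circle has PQ as diameter.
Centre = midpoint of PQ = (-1.5, -1), r² = 617/4 = 154.25.
r = √(154.25) ≈ 12.42.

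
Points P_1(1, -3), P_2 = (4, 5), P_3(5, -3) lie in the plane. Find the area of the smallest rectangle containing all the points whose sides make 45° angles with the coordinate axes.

In coordinates u = x + y, v = x − y the rectangle is axis-aligned; the map (x,y)→(u,v) scales areas by 2.
u-values: -2, 9, 2; range = 9 − (-2) = 11.
v-values: 4, -1, 8; range = 8 − (-1) = 9.
Area = (11 × 9) / 2 = 49.5.

49.5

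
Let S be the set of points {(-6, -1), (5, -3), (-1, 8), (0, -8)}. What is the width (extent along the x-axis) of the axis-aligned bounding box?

max x = 5, min x = -6, so width = 11.

11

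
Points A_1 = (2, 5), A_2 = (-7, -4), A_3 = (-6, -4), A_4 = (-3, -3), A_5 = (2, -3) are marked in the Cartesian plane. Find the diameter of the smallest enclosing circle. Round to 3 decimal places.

12.728

The minimum enclosing circle of a finite set is fixed by two of the points (as a diameter) or three (as a circumcircle).
The farthest pair is A_1–A_2 with squared distance 162. The circle on this segment as diameter has centre (-2.5, 0.5) and r² = 162/4 = 40.5.
Check A_3: distance² to centre = 32.5 ≤ 40.5, so it lies inside.
All remaining points lie in this disk, and no smaller disk contains both endpoints, so this is the minimum enclosing circle.
Diameter = 2r = 2√(40.5) ≈ 12.728.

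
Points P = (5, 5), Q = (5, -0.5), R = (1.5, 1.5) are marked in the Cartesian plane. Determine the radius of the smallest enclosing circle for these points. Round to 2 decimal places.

Side lengths²: PQ² = 30.25, PR² = 24.5, QR² = 16.25.
Since PQ² = 30.25 < 24.5 + 16.25 = 40.75, the triangle is acute, so the smallest enclosing circle is the circumcircle.
Circumcentre = (4.25, 2.25), r² = 8.125.
r = √(8.125) ≈ 2.85.

2.85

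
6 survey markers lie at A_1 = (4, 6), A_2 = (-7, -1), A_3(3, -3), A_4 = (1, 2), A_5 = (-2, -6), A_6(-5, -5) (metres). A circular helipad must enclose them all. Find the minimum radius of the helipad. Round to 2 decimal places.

7.11

The farthest pair is A_1–A_6 with squared distance 202. The circle on this segment as diameter has centre (-0.5, 0.5) and r² = 202/4 = 50.5.
Check A_2: distance² to centre = 44.5 ≤ 50.5, so it lies inside.
All remaining points lie in this disk, and no smaller disk contains both endpoints, so this is the minimum enclosing circle.
r = √(50.5) ≈ 7.11.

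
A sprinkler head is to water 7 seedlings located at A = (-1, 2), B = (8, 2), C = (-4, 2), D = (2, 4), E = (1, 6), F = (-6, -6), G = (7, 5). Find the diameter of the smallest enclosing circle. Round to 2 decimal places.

17.03

The farthest pair is F–G with squared distance 290. The circle on this segment as diameter has centre (0.5, -0.5) and r² = 290/4 = 72.5.
Check A: distance² to centre = 8.5 ≤ 72.5, so it lies inside.
All remaining points lie in this disk, and no smaller disk contains both endpoints, so this is the minimum enclosing circle.
Diameter = 2r = 2√(72.5) ≈ 17.03.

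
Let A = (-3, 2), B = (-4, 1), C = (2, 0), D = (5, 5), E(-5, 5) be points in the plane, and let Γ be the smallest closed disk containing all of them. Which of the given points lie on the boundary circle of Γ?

B, D, E

By Welzl's lemma the MEC is supported by two points (diametrically opposite) or three points (on a circumcircle).
The minimum enclosing circle is determined by three boundary points: B, D, E.
Their circumcentre is (0, 4.125) with r² = 25.765625.
The farthest remaining point C is at distance² 21.015625 ≤ 25.765625.
The points at distance exactly r from the centre are B, D, E — 3 points.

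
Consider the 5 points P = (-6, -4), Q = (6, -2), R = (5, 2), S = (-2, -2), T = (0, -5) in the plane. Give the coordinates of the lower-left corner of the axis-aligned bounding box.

(-6, -5)

x-range [-6, 6], y-range [-5, 2].
The lower-left corner is (-6, -5).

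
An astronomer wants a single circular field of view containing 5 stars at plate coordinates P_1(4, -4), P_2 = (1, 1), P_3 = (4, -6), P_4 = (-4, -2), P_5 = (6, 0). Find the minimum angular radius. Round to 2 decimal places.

By Welzl's lemma the MEC is supported by two points (diametrically opposite) or three points (on a circumcircle).
The minimum enclosing circle is determined by three boundary points: P_3, P_4, P_5.
Their circumcentre is (8/7, -12/7) with r² = 1300/49.
The farthest remaining point P_1 is at distance² 656/49 ≤ 1300/49.
r = √(1300/49) ≈ 5.15.

5.15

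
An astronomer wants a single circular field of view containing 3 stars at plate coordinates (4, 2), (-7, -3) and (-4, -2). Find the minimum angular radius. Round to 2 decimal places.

6.04

Call the three points A, B, C in the order given.
Side lengths²: AB² = 146, AC² = 80, BC² = 10.
Since AB² = 146 ≥ 80 + 10 = 90, the angle opposite AB is not acute, so the smallest enclosing circle has AB as diameter.
Centre = midpoint of AB = (-1.5, -0.5), r² = 146/4 = 36.5.
r = √(36.5) ≈ 6.04.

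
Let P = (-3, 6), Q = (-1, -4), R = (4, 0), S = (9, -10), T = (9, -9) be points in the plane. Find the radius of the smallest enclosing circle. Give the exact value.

10

The minimum enclosing circle of a finite set is fixed by two of the points (as a diameter) or three (as a circumcircle).
The farthest pair is P–S with squared distance 400. The circle on this segment as diameter has centre (3, -2) and r² = 400/4 = 100.
Check Q: distance² to centre = 20 ≤ 100, so it lies inside.
All remaining points lie in this disk, and no smaller disk contains both endpoints, so this is the minimum enclosing circle.
r = √100 = 10.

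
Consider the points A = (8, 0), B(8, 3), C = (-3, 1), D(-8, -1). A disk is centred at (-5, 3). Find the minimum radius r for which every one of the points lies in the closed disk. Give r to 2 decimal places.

13.34

The required radius is the distance from (-5, 3) to the farthest point.
Squared distances: 178, 169, 8, 25.
Maximum is 178, attained at A.
r = √178 ≈ 13.34.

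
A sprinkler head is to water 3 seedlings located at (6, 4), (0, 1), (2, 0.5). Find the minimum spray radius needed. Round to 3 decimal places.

3.354

Call the three points A, B, C in the order given.
Side lengths²: AB² = 45, AC² = 28.25, BC² = 4.25.
Since AB² = 45 ≥ 28.25 + 4.25 = 32.5, the angle opposite AB is not acute, so the smallest enclosing circle has AB as diameter.
Centre = midpoint of AB = (3, 2.5), r² = 45/4 = 11.25.
r = √(11.25) ≈ 3.354.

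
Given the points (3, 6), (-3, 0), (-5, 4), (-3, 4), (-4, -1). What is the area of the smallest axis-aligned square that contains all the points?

The bounding box has width 8 and height 7.
An axis-aligned square enclosing the set must have side ≥ max(width, height).
So the minimum side is max(8, 7) = 8.
Area = 8² = 64.

64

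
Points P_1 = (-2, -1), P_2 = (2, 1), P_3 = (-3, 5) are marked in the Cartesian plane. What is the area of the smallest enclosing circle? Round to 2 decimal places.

Side lengths²: P_1P_2² = 20, P_1P_3² = 37, P_2P_3² = 41.
Since P_2P_3² = 41 < 37 + 20 = 57, the triangle is acute, so the smallest enclosing circle is the circumcircle.
Circumcentre = (-29/26, 29/13), r² = 7585/676.
Area = π·r² = π·7585/676 ≈ 35.25.

35.25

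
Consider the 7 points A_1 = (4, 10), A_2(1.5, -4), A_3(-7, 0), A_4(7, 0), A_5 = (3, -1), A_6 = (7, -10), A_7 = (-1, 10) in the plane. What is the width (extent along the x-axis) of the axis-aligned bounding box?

max x = 7, min x = -7, so width = 14.

14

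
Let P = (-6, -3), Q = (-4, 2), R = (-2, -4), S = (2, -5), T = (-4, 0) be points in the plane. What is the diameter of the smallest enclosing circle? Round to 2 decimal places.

9.30

A smallest enclosing disk is always determined by at most three of the input points on its boundary.
The minimum enclosing circle is determined by three boundary points: P, Q, S.
Their circumcentre is (-65/44, -21/11) with r² = 41905/1936.
The farthest remaining point T is at distance² 19377/1936 ≤ 41905/1936.
Diameter = 2r = 2√(41905/1936) ≈ 9.30.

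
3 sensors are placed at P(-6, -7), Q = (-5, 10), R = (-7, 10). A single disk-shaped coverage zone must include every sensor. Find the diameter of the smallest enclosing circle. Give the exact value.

Side lengths²: PQ² = 290, PR² = 290, QR² = 4.
Since PR² = 290 < 290 + 4 = 294, the triangle is acute, so the smallest enclosing circle is the circumcircle.
Circumcentre = (-6, 26/17), r² = 21025/289.
Diameter = 2r = 2√(21025/289) = 290/17.

290/17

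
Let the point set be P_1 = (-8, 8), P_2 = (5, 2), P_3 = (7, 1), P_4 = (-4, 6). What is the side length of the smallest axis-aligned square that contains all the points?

15

The bounding box has width 15 and height 7.
An axis-aligned square enclosing the set must have side ≥ max(width, height).
So the minimum side is max(15, 7) = 15.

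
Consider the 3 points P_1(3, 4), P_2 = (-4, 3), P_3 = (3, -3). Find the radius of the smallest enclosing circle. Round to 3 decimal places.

Side lengths²: P_1P_2² = 50, P_1P_3² = 49, P_2P_3² = 85.
Since P_2P_3² = 85 < 50 + 49 = 99, the triangle is acute, so the smallest enclosing circle is the circumcircle.
Circumcentre = (-1/14, 0.5), r² = 2125/98.
r = √(2125/98) ≈ 4.657.

4.657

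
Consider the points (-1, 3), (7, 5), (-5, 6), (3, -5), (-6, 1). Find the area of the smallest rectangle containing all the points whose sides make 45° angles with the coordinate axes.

161.5

In coordinates u = x + y, v = x − y the rectangle is axis-aligned; the map (x,y)→(u,v) scales areas by 2.
u-values: 2, 12, 1, -2, -5; range = 12 − (-5) = 17.
v-values: -4, 2, -11, 8, -7; range = 8 − (-11) = 19.
Area = (17 × 19) / 2 = 161.5.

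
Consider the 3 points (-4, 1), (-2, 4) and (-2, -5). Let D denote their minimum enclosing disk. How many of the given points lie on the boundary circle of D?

Call the three points A, B, C in the order given.
Side lengths²: AB² = 13, AC² = 40, BC² = 81.
Since BC² = 81 ≥ 40 + 13 = 53, the angle opposite BC is not acute, so the smallest enclosing circle has BC as diameter.
Centre = midpoint of BC = (-2, -0.5), r² = 81/4 = 20.25.
The points at distance exactly r from the centre are (-2, 4), (-2, -5) — 2 points.

2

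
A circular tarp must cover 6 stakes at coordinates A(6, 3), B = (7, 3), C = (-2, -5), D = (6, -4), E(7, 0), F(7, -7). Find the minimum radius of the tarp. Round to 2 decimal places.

6.17

The minimum enclosing circle of a finite set is fixed by two of the points (as a diameter) or three (as a circumcircle).
The minimum enclosing circle is determined by three boundary points: B, C, F.
Their circumcentre is (61/18, -2) with r² = 12325/324.
The farthest remaining point A is at distance² 10309/324 ≤ 12325/324.
r = √(12325/324) ≈ 6.17.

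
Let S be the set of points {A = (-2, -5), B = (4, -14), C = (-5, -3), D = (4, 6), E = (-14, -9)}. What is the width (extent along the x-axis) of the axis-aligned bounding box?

max x = 4, min x = -14, so width = 18.

18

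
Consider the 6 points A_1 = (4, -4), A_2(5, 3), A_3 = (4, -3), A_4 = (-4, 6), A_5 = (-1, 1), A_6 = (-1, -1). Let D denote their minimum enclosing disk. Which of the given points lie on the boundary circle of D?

A_1, A_4

The farthest pair is A_1–A_4 with squared distance 164. The circle on this segment as diameter has centre (0, 1) and r² = 164/4 = 41.
Check A_2: distance² to centre = 29 ≤ 41, so it lies inside.
All remaining points lie in this disk, and no smaller disk contains both endpoints, so this is the minimum enclosing circle.
The points at distance exactly r from the centre are A_1, A_4 — 2 points.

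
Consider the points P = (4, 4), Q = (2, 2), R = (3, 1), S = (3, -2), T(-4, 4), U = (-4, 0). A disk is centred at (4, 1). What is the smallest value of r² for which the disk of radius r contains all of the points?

73

The required radius is the distance from (4, 1) to the farthest point.
Squared distances: 9, 5, 1, 10, 73, 65.
Maximum is 73, attained at T.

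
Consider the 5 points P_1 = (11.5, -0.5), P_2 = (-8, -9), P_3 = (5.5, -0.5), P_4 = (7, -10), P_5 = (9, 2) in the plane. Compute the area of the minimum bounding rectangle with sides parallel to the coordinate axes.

234

x ranges over [-8, 11.5], width 19.5.
y ranges over [-10, 2], height 12.
Area = 19.5 × 12 = 234.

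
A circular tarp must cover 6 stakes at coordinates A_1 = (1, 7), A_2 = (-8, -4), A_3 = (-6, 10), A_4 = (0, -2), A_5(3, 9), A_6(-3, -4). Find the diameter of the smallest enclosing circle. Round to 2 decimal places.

The minimum enclosing circle of a finite set is fixed by two of the points (as a diameter) or three (as a circumcircle).
The farthest pair is A_2–A_5 with squared distance 290. The circle on this segment as diameter has centre (-2.5, 2.5) and r² = 290/4 = 72.5.
Check A_1: distance² to centre = 32.5 ≤ 72.5, so it lies inside.
All remaining points lie in this disk, and no smaller disk contains both endpoints, so this is the minimum enclosing circle.
Diameter = 2r = 2√(72.5) ≈ 17.03.

17.03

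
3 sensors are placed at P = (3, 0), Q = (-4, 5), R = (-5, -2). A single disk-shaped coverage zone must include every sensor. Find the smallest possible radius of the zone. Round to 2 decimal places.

Side lengths²: PQ² = 74, PR² = 68, QR² = 50.
Since PQ² = 74 < 68 + 50 = 118, the triangle is acute, so the smallest enclosing circle is the circumcircle.
Circumcentre = (-41/27, 29/27), r² = 15725/729.
r = √(15725/729) ≈ 4.64.

4.64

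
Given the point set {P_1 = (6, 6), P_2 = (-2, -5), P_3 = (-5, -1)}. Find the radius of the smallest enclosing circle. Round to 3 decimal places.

Side lengths²: P_1P_2² = 185, P_1P_3² = 170, P_2P_3² = 25.
Since P_1P_2² = 185 < 170 + 25 = 195, the triangle is acute, so the smallest enclosing circle is the circumcircle.
Circumcentre = (41/26, 21/26), r² = 15725/338.
r = √(15725/338) ≈ 6.821.

6.821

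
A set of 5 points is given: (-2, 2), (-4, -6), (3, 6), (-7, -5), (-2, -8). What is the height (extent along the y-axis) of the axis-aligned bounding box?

max y = 6, min y = -8, so height = 14.

14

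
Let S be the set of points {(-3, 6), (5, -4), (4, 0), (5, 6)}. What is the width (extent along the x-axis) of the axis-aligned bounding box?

max x = 5, min x = -3, so width = 8.

8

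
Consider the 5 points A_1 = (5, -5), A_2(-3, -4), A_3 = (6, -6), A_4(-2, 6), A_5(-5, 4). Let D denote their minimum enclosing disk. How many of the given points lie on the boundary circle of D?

By Welzl's lemma the MEC is supported by two points (diametrically opposite) or three points (on a circumcircle).
The farthest pair is A_3–A_5 with squared distance 221. The circle on this segment as diameter has centre (0.5, -1) and r² = 221/4 = 55.25.
Check A_1: distance² to centre = 36.25 ≤ 55.25, so it lies inside.
All remaining points lie in this disk, and no smaller disk contains both endpoints, so this is the minimum enclosing circle.
The points at distance exactly r from the centre are A_3, A_4, A_5 — 3 points.

3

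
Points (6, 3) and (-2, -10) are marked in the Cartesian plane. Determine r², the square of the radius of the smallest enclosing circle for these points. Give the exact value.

58.25

The smallest circle enclosing two points has them as diameter endpoints.
Centre = midpoint = (2, -3.5); r² = |(6, 3)−(-2, -10)|²/4 = 233/4 = 58.25.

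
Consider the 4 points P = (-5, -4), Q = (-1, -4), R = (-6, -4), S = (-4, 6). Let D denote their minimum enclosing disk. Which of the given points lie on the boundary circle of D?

The minimum enclosing circle of a finite set is fixed by two of the points (as a diameter) or three (as a circumcircle).
The minimum enclosing circle is determined by three boundary points: Q, R, S.
Their circumcentre is (-3.5, 0.7) with r² = 28.34.
The farthest remaining point P is at distance² 24.34 ≤ 28.34.
The points at distance exactly r from the centre are Q, R, S — 3 points.

Q, R, S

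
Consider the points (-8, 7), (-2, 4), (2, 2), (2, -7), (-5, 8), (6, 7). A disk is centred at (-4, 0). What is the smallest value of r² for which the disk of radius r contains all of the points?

149

The required radius is the distance from (-4, 0) to the farthest point.
Squared distances: 65, 20, 40, 85, 65, 149.
Maximum is 149, attained at (6, 7).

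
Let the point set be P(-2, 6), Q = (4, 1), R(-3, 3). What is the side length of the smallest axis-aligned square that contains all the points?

7

The bounding box has width 7 and height 5.
An axis-aligned square enclosing the set must have side ≥ max(width, height).
So the minimum side is max(7, 5) = 7.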